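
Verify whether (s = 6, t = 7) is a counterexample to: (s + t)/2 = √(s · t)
Substituting s = 6, t = 7:
LHS = (6 + 7)/2 = 13/2
RHS = √(6 · 7) = √(42) ≈ 6.481

Since LHS ≠ RHS, this pair disproves the claim.

Answer: Yes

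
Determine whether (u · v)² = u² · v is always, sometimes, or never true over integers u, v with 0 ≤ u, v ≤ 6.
Sometimes true

It holds at (u, v) = (1, 1) (both sides equal 1), but fails at (u, v) = (6, 4) (LHS = 576, RHS = 144).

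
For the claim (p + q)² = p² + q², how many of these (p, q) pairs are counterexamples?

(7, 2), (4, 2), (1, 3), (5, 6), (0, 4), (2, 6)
Testing each pair:
(7, 2): LHS = 81, RHS = 53 → counterexample
(4, 2): LHS = 36, RHS = 20 → counterexample
(1, 3): LHS = 16, RHS = 10 → counterexample
(5, 6): LHS = 121, RHS = 61 → counterexample
(0, 4): LHS = 16, RHS = 16 → satisfies claim
(2, 6): LHS = 64, RHS = 40 → counterexample

That makes 5 counterexamples.

Answer: 5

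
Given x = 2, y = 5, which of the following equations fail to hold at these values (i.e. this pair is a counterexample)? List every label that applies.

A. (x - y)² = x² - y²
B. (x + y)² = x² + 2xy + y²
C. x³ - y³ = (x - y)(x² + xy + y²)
A

Evaluating each claim at the given values:
A. LHS = 9, RHS = -21 → fails here (LHS ≠ RHS)
B. LHS = 49, RHS = 49 → holds here (LHS = RHS)
C. LHS = -117, RHS = -117 → holds here (LHS = RHS)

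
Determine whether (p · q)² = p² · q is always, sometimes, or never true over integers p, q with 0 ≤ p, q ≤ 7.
Sometimes true

It holds at (p, q) = (0, 2) (both sides equal 0), but fails at (p, q) = (3, 7) (LHS = 441, RHS = 63).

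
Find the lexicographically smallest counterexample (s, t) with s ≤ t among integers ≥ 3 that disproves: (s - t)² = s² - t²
(s, t) = (3, 4)

Substituting (3, 4) into the claim:
LHS = (3 - 4)² = 1
RHS = 3² - 4² = -7

Since LHS ≠ RHS, this pair disproves the claim, and no lexicographically smaller pair (s ≤ t, integers ≥ 3) does.

For instance (3, 6) is also a counterexample (LHS = 9, RHS = -27), but it's lexicographically larger.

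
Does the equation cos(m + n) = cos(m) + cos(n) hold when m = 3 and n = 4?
Fails

Substituting m = 3, n = 4:

LHS = cos(3 + 4) = cos(7) ≈ 0.7539
RHS = cos(3) + cos(4) ≈ -1.644

LHS ≠ RHS, so the equation does not hold at this point.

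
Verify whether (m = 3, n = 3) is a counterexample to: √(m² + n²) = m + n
Yes

Substituting m = 3, n = 3:
LHS = √(3² + 3²) = 3·√(2) ≈ 4.243
RHS = 3 + 3 = 6

Since LHS ≠ RHS, this pair disproves the claim.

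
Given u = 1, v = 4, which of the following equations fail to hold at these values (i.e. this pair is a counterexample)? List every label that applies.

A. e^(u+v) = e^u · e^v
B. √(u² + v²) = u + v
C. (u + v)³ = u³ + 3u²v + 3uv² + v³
Evaluating each claim at the given values:
A. LHS = e^5 ≈ 148.4, RHS = e^5 ≈ 148.4 → holds here (LHS = RHS)
B. LHS = √(17) ≈ 4.123, RHS = 5 → fails here (LHS ≠ RHS)
C. LHS = 125, RHS = 125 → holds here (LHS = RHS)

Answer: B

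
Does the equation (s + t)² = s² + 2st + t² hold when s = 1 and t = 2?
Substituting s = 1, t = 2:

LHS = (1 + 2)² = 9
RHS = 1² + 2·1·2 + 2² = 9

LHS = RHS, so the equation holds at this point.

Answer: Holds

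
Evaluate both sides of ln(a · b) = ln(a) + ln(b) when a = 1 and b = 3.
LHS = ln(1 · 3) = ln(3) ≈ 1.099
RHS = ln(1) + ln(3) = ln(3) ≈ 1.099

LHS = RHS: the two sides agree.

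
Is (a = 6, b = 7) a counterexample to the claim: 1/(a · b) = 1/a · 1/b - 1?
Substituting a = 6, b = 7:
LHS = 1/(6 · 7) = 1/42
RHS = 1/6 · 1/7 - 1 = -41/42

Since LHS ≠ RHS, this pair disproves the claim.

Answer: Yes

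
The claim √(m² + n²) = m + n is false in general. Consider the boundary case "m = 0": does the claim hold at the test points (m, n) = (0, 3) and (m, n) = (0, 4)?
Yes, holds at both test points

At (0, 3): LHS = 3, RHS = 3 → equal
At (0, 4): LHS = 4, RHS = 4 → equal

So the claim does hold at both of these boundary points, even though it is not an identity.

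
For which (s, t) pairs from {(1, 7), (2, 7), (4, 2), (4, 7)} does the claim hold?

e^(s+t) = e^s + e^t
None

Testing each pair:
(1, 7): LHS = e^8 ≈ 2981, RHS = e + e^7 ≈ 1099 → fails
(2, 7): LHS = e^9 ≈ 8103, RHS = e^2 + e^7 ≈ 1104 → fails
(4, 2): LHS = e^6 ≈ 403.4, RHS = e^2 + e^4 ≈ 61.99 → fails
(4, 7): LHS = e^11 ≈ 59874.1, RHS = e^4 + e^7 ≈ 1151 → fails

No pair satisfies the claim.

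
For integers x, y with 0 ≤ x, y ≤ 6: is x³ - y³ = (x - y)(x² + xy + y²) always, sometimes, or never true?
The identity holds for every pair in the range. For instance at (x, y) = (6, 2): both sides equal 208.

Answer: Always true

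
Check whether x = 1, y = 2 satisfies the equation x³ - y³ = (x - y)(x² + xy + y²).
Holds

Substituting x = 1, y = 2:

LHS = 1³ - 2³ = -7
RHS = (1 - 2)(1² + 1·2 + 2²) = -7

LHS = RHS, so the equation holds at this point.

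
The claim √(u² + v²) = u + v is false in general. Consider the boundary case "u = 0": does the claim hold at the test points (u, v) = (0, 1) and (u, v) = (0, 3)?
At (0, 1): LHS = 1, RHS = 1 → equal
At (0, 3): LHS = 3, RHS = 3 → equal

So the claim does hold at both of these boundary points, even though it is not an identity.

Answer: Yes, holds at both test points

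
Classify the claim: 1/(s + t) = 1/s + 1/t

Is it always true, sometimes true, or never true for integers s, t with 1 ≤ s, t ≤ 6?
Never true

The claim fails for every pair in the range. For instance at (s, t) = (4, 3): LHS = 1/7, RHS = 7/12.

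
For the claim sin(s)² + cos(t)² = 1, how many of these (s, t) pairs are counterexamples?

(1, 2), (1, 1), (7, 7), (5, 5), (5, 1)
Testing each pair:
(1, 2): LHS = cos(2)² + sin(1)² ≈ 0.8813, RHS = 1 → counterexample
(1, 1): LHS = cos(1)² + sin(1)² = 1, RHS = 1 → satisfies claim
(7, 7): LHS = sin(7)² + cos(7)² = 1, RHS = 1 → satisfies claim
(5, 5): LHS = cos(5)² + sin(5)² = 1, RHS = 1 → satisfies claim
(5, 1): LHS = cos(1)² + sin(5)² ≈ 1.211, RHS = 1 → counterexample

That makes 2 counterexamples.

Answer: 2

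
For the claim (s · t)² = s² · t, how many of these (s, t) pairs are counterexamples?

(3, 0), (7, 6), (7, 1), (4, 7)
2

Testing each pair:
(3, 0): LHS = 0, RHS = 0 → satisfies claim
(7, 6): LHS = 1764, RHS = 294 → counterexample
(7, 1): LHS = 49, RHS = 49 → satisfies claim
(4, 7): LHS = 784, RHS = 112 → counterexample

That makes 2 counterexamples.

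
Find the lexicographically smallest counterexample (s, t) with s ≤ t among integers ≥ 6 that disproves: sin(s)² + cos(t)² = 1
(s, t) = (6, 7)

At (6, 6): both sides equal 1, so it holds there.

Substituting (6, 7) into the claim:
LHS = sin(6)² + cos(7)² ≈ 0.6464
RHS = 1

Since LHS ≠ RHS, this pair disproves the claim, and no lexicographically smaller pair (s ≤ t, integers ≥ 6) does.

For instance (10, 12) is also a counterexample (LHS = sin(10)² + cos(12)² ≈ 1.008, RHS = 1), but it's lexicographically larger.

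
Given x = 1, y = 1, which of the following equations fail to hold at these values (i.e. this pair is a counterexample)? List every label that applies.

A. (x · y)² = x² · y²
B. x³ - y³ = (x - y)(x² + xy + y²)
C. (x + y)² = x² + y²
Evaluating each claim at the given values:
A. LHS = 1, RHS = 1 → holds here (LHS = RHS)
B. LHS = 0, RHS = 0 → holds here (LHS = RHS)
C. LHS = 4, RHS = 2 → fails here (LHS ≠ RHS)

Answer: C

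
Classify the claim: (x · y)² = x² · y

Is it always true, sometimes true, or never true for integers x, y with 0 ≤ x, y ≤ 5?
It holds at (x, y) = (4, 0) (both sides equal 0), but fails at (x, y) = (2, 3) (LHS = 36, RHS = 12).

Answer: Sometimes true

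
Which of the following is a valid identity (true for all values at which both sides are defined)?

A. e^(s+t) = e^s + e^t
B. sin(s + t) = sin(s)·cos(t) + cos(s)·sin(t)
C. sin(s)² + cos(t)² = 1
A: fails at (1, 3) — LHS = e^4 ≈ 54.6, RHS = e + e^3 ≈ 22.8.
B: holds — e.g. at (2, 3), both sides equal sin(5) ≈ -0.9589.
C: fails at (6, 7) — LHS = sin(6)² + cos(7)² ≈ 0.6464, RHS = 1.

Answer: B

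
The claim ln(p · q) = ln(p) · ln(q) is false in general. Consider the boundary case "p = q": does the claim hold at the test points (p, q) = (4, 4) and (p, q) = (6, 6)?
No, fails at both test points

At (4, 4): LHS = ln(16) ≈ 2.773 ≠ RHS = ln(4)² ≈ 1.922
At (6, 6): LHS = ln(36) ≈ 3.584 ≠ RHS = ln(6)² ≈ 3.21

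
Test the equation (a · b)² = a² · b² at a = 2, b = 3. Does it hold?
Substituting a = 2, b = 3:

LHS = (2 · 3)² = 36
RHS = 2² · 3² = 36

LHS = RHS, so the equation holds at this point.

Answer: Holds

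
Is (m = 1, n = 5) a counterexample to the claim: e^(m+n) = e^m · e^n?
Substituting m = 1, n = 5:
LHS = e^(1+5) = e^6 ≈ 403.4
RHS = e^1 · e^5 = e^6 ≈ 403.4

The sides agree, so this pair does not disprove the claim.

Answer: No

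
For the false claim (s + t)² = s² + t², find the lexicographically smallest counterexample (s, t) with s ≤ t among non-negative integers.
(s, t) = (1, 1)

At (0, 2): both sides equal 4, so it holds there.

Substituting (1, 1) into the claim:
LHS = (1 + 1)² = 4
RHS = 1² + 1² = 2

Since LHS ≠ RHS, this pair disproves the claim, and no lexicographically smaller pair (s ≤ t, non-negative integers) does.

For instance (2, 2) is also a counterexample (LHS = 16, RHS = 8), but it's lexicographically larger.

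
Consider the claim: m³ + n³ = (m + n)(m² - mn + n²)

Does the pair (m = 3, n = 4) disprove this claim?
No

Substituting m = 3, n = 4:
LHS = 3³ + 4³ = 91
RHS = (3 + 4)(3² - 3·4 + 4²) = 91

The sides agree, so this pair does not disprove the claim.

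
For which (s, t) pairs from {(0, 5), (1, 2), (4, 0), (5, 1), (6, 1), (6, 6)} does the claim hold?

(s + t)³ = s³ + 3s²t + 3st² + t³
All pairs

Testing each pair:
(0, 5): LHS = 125, RHS = 125 → holds
(1, 2): LHS = 27, RHS = 27 → holds
(4, 0): LHS = 64, RHS = 64 → holds
(5, 1): LHS = 216, RHS = 216 → holds
(6, 1): LHS = 343, RHS = 343 → holds
(6, 6): LHS = 1728, RHS = 1728 → holds

Every pair satisfies the claim.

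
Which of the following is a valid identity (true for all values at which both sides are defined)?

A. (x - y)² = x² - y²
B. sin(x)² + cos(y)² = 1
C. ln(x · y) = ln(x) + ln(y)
A: fails at (2, 7) — LHS = 25, RHS = -45.
B: fails at (3, 7) — LHS = sin(3)² + cos(7)² ≈ 0.5883, RHS = 1.
C: holds — e.g. at (6, 7), both sides equal ln(42) ≈ 3.738.

Answer: C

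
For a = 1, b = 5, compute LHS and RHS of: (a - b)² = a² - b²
LHS = (1 - 5)² = 16
RHS = 1² - 5² = -24

LHS ≠ RHS, so the equation does not hold here.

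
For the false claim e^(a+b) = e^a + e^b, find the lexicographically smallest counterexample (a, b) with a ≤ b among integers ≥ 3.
(a, b) = (3, 3)

Substituting (3, 3) into the claim:
LHS = e^(3+3) = e^6 ≈ 403.4
RHS = e^3 + e^3 = 2·e^3 ≈ 40.17

Since LHS ≠ RHS, this pair disproves the claim, and no lexicographically smaller pair (a ≤ b, integers ≥ 3) does.

For instance (6, 7) is also a counterexample (LHS = e^13 ≈ 442413.4, RHS = e^6 + e^7 ≈ 1500), but it's lexicographically larger.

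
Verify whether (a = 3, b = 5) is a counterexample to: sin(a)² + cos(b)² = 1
Yes

Substituting a = 3, b = 5:
LHS = sin(3)² + cos(5)² ≈ 0.1004
RHS = 1

Since LHS ≠ RHS, this pair disproves the claim.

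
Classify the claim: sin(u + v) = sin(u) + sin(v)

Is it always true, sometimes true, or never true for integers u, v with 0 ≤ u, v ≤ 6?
Sometimes true

It holds at (u, v) = (5, 0) (both sides equal sin(5) ≈ -0.9589), but fails at (u, v) = (5, 6) (LHS = sin(11) ≈ -1, RHS = sin(5) + sin(6) ≈ -1.238).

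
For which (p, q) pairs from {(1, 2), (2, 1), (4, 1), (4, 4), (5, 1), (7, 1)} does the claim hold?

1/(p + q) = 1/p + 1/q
Testing each pair:
(1, 2): LHS = 1/3, RHS = 3/2 → fails
(2, 1): LHS = 1/3, RHS = 3/2 → fails
(4, 1): LHS = 1/5, RHS = 5/4 → fails
(4, 4): LHS = 1/8, RHS = 1/2 → fails
(5, 1): LHS = 1/6, RHS = 6/5 → fails
(7, 1): LHS = 1/8, RHS = 8/7 → fails

No pair satisfies the claim.

Answer: None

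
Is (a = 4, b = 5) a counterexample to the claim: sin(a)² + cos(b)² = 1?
Substituting a = 4, b = 5:
LHS = sin(4)² + cos(5)² ≈ 0.6532
RHS = 1

Since LHS ≠ RHS, this pair disproves the claim.

Answer: Yes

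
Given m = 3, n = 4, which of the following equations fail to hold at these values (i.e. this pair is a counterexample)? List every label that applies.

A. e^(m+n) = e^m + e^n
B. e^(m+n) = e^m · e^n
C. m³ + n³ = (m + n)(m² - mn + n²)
A

Evaluating each claim at the given values:
A. LHS = e^7 ≈ 1097, RHS = e^3 + e^4 ≈ 74.68 → fails here (LHS ≠ RHS)
B. LHS = e^7 ≈ 1097, RHS = e^7 ≈ 1097 → holds here (LHS = RHS)
C. LHS = 91, RHS = 91 → holds here (LHS = RHS)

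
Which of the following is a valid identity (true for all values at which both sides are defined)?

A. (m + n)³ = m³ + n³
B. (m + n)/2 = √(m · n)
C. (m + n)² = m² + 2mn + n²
C

A: fails at (1, 5) — LHS = 216, RHS = 126.
B: fails at (3, 5) — LHS = 4, RHS = √(15) ≈ 3.873.
C: holds — e.g. at (3, 3), both sides equal 36.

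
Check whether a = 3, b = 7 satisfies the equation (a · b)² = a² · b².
Substituting a = 3, b = 7:

LHS = (3 · 7)² = 441
RHS = 3² · 7² = 441

LHS = RHS, so the equation holds at this point.

Answer: Holds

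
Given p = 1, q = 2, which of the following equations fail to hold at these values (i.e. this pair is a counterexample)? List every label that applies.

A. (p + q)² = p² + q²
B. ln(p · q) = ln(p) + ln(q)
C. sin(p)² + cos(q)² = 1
A, C

Evaluating each claim at the given values:
A. LHS = 9, RHS = 5 → fails here (LHS ≠ RHS)
B. LHS = ln(2) ≈ 0.6931, RHS = ln(2) ≈ 0.6931 → holds here (LHS = RHS)
C. LHS = cos(2)² + sin(1)² ≈ 0.8813, RHS = 1 → fails here (LHS ≠ RHS)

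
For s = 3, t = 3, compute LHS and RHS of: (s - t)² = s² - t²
LHS = (3 - 3)² = 0
RHS = 3² - 3² = 0

LHS = RHS: the two sides agree.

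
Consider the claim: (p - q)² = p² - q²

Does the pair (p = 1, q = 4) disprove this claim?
Substituting p = 1, q = 4:
LHS = (1 - 4)² = 9
RHS = 1² - 4² = -15

Since LHS ≠ RHS, this pair disproves the claim.

Answer: Yes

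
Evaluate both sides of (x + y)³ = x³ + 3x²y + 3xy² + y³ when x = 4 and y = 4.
LHS = (4 + 4)³ = 512
RHS = 4³ + 3·4²·4 + 3·4·4² + 4³ = 512

LHS = RHS: the two sides agree.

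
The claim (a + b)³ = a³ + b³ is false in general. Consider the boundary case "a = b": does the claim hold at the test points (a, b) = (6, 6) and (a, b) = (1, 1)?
No, fails at both test points

At (6, 6): LHS = 1728 ≠ RHS = 432
At (1, 1): LHS = 8 ≠ RHS = 2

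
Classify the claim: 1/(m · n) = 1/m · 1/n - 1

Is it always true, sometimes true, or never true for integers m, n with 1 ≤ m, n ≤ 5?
Never true

The claim fails for every pair in the range. For instance at (m, n) = (1, 2): LHS = 1/2, RHS = -1/2.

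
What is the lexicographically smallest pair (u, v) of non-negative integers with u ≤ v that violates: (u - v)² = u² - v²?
(u, v) = (0, 1)

Substituting (0, 1) into the claim:
LHS = (0 - 1)² = 1
RHS = 0² - 1² = -1

Since LHS ≠ RHS, this pair disproves the claim, and no lexicographically smaller pair (u ≤ v, non-negative integers) does.

For instance (0, 7) is also a counterexample (LHS = 49, RHS = -49), but it's lexicographically larger.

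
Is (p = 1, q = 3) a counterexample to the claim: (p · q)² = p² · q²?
No

Substituting p = 1, q = 3:
LHS = (1 · 3)² = 9
RHS = 1² · 3² = 9

The sides agree, so this pair does not disprove the claim.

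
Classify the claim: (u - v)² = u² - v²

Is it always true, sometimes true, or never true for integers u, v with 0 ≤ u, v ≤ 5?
Sometimes true

It holds at (u, v) = (1, 1) (both sides equal 0), but fails at (u, v) = (4, 3) (LHS = 1, RHS = 7).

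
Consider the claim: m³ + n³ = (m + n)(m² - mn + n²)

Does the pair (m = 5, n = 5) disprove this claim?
No

Substituting m = 5, n = 5:
LHS = 5³ + 5³ = 250
RHS = (5 + 5)(5² - 5·5 + 5²) = 250

The sides agree, so this pair does not disprove the claim.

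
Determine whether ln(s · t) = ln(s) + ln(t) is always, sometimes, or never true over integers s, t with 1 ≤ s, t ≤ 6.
Always true

The identity holds for every pair in the range. For instance at (s, t) = (6, 6): both sides equal ln(36) ≈ 3.584.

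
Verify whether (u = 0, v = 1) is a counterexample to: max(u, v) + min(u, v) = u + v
No

Substituting u = 0, v = 1:
LHS = max(0, 1) + min(0, 1) = 1
RHS = 0 + 1 = 1

The sides agree, so this pair does not disprove the claim.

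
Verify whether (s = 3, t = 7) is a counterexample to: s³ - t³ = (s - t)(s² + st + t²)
Substituting s = 3, t = 7:
LHS = 3³ - 7³ = -316
RHS = (3 - 7)(3² + 3·7 + 7²) = -316

The sides agree, so this pair does not disprove the claim.

Answer: No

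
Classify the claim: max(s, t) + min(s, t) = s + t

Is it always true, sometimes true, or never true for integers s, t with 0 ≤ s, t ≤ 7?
The identity holds for every pair in the range. For instance at (s, t) = (4, 6): both sides equal 10.

Answer: Always true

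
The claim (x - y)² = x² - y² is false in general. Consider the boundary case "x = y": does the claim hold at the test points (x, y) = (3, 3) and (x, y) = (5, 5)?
Yes, holds at both test points

At (3, 3): LHS = 0, RHS = 0 → equal
At (5, 5): LHS = 0, RHS = 0 → equal

So the claim does hold at both of these boundary points, even though it is not an identity.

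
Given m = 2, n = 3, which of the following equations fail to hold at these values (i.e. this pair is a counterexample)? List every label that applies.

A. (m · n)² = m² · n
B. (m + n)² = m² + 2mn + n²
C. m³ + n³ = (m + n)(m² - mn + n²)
A

Evaluating each claim at the given values:
A. LHS = 36, RHS = 12 → fails here (LHS ≠ RHS)
B. LHS = 25, RHS = 25 → holds here (LHS = RHS)
C. LHS = 35, RHS = 35 → holds here (LHS = RHS)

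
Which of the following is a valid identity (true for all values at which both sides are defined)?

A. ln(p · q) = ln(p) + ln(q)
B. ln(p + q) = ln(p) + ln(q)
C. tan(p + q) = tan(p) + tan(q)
A: holds — e.g. at (2, 2), both sides equal ln(4) ≈ 1.386.
B: fails at (3, 5) — LHS = ln(8) ≈ 2.079, RHS = ln(3) + ln(5) ≈ 2.708.
C: fails at (2, 3) — LHS = tan(5) ≈ -3.381, RHS = tan(2) + tan(3) ≈ -2.328.

Answer: A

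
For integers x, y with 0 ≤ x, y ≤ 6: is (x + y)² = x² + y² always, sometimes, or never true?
It holds at (x, y) = (1, 0) (both sides equal 1), but fails at (x, y) = (1, 5) (LHS = 36, RHS = 26).

Answer: Sometimes true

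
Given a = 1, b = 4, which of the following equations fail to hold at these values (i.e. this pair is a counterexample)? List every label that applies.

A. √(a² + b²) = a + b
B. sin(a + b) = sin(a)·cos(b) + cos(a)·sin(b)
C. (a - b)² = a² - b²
Evaluating each claim at the given values:
A. LHS = √(17) ≈ 4.123, RHS = 5 → fails here (LHS ≠ RHS)
B. LHS = sin(5) ≈ -0.9589, RHS = sin(1)·cos(4) + sin(4)·cos(1) ≈ -0.9589 → holds here (LHS = RHS)
C. LHS = 9, RHS = -15 → fails here (LHS ≠ RHS)

Answer: A, C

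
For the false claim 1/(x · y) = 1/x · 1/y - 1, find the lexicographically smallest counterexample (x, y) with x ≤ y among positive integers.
Substituting (1, 1) into the claim:
LHS = 1/(1 · 1) = 1
RHS = 1/1 · 1/1 - 1 = 0

Since LHS ≠ RHS, this pair disproves the claim, and no lexicographically smaller pair (x ≤ y, positive integers) does.

For instance (3, 6) is also a counterexample (LHS = 1/18, RHS = -17/18), but it's lexicographically larger.

Answer: (x, y) = (1, 1)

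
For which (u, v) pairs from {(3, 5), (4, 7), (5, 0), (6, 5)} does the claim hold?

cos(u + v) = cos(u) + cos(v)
None

Testing each pair:
(3, 5): LHS = cos(8) ≈ -0.1455, RHS = cos(3) + cos(5) ≈ -0.7063 → fails
(4, 7): LHS = cos(11) ≈ 0.004426, RHS = cos(4) + cos(7) ≈ 0.1003 → fails
(5, 0): LHS = cos(5) ≈ 0.2837, RHS = cos(5) + 1 ≈ 1.284 → fails
(6, 5): LHS = cos(11) ≈ 0.004426, RHS = cos(5) + cos(6) ≈ 1.244 → fails

No pair satisfies the claim.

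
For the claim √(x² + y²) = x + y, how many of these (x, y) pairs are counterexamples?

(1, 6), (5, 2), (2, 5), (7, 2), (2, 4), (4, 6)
6

Testing each pair:
(1, 6): LHS = √(37) ≈ 6.083, RHS = 7 → counterexample
(5, 2): LHS = √(29) ≈ 5.385, RHS = 7 → counterexample
(2, 5): LHS = √(29) ≈ 5.385, RHS = 7 → counterexample
(7, 2): LHS = √(53) ≈ 7.28, RHS = 9 → counterexample
(2, 4): LHS = 2·√(5) ≈ 4.472, RHS = 6 → counterexample
(4, 6): LHS = 2·√(13) ≈ 7.211, RHS = 10 → counterexample

That makes 6 counterexamples.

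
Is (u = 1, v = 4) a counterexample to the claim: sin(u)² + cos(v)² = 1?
Substituting u = 1, v = 4:
LHS = sin(1)² + cos(4)² ≈ 1.135
RHS = 1

Since LHS ≠ RHS, this pair disproves the claim.

Answer: Yes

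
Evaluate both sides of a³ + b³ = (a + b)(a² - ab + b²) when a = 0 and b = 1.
LHS = 0³ + 1³ = 1
RHS = (0 + 1)(0² - 0·1 + 1²) = 1

LHS = RHS: the two sides agree.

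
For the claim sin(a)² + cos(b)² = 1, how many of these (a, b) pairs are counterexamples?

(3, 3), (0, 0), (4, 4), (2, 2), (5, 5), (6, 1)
Testing each pair:
(3, 3): LHS = sin(3)² + cos(3)² = 1, RHS = 1 → satisfies claim
(0, 0): LHS = 1, RHS = 1 → satisfies claim
(4, 4): LHS = cos(4)² + sin(4)² = 1, RHS = 1 → satisfies claim
(2, 2): LHS = cos(2)² + sin(2)² = 1, RHS = 1 → satisfies claim
(5, 5): LHS = cos(5)² + sin(5)² = 1, RHS = 1 → satisfies claim
(6, 1): LHS = sin(6)² + cos(1)² ≈ 0.37, RHS = 1 → counterexample

That makes 1 counterexample.

Answer: 1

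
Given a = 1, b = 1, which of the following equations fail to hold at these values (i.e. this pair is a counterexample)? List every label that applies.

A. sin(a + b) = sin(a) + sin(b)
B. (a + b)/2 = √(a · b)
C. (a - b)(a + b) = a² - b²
Evaluating each claim at the given values:
A. LHS = sin(2) ≈ 0.9093, RHS = 2·sin(1) ≈ 1.683 → fails here (LHS ≠ RHS)
B. LHS = 1, RHS = 1 → holds here (LHS = RHS)
C. LHS = 0, RHS = 0 → holds here (LHS = RHS)

Answer: A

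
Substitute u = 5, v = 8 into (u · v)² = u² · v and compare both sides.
LHS = (5 · 8)² = 1600
RHS = 5² · 8 = 200

LHS ≠ RHS, so the equation does not hold here.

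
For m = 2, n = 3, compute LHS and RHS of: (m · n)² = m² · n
LHS = (2 · 3)² = 36
RHS = 2² · 3 = 12

LHS ≠ RHS, so the equation does not hold here.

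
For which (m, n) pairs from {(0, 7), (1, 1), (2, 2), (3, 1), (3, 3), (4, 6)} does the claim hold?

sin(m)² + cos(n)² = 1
Testing each pair:
(0, 7): LHS = cos(7)² ≈ 0.5684, RHS = 1 → fails
(1, 1): LHS = cos(1)² + sin(1)² = 1, RHS = 1 → holds
(2, 2): LHS = cos(2)² + sin(2)² = 1, RHS = 1 → holds
(3, 1): LHS = sin(3)² + cos(1)² ≈ 0.3118, RHS = 1 → fails
(3, 3): LHS = sin(3)² + cos(3)² = 1, RHS = 1 → holds
(4, 6): LHS = sin(4)² + cos(6)² ≈ 1.495, RHS = 1 → fails

3 of 6 pairs satisfy the claim.

Answer: (1, 1), (2, 2), (3, 3)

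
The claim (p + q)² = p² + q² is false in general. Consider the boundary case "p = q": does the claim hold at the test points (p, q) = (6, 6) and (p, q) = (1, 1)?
No, fails at both test points

At (6, 6): LHS = 144 ≠ RHS = 72
At (1, 1): LHS = 4 ≠ RHS = 2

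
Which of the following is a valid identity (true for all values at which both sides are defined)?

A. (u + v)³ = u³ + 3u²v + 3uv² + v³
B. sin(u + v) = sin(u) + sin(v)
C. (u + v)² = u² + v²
A

A: holds — e.g. at (3, 4), both sides equal 343.
B: fails at (3, 7) — LHS = sin(10) ≈ -0.544, RHS = sin(3) + sin(7) ≈ 0.7981.
C: fails at (6, 7) — LHS = 169, RHS = 85.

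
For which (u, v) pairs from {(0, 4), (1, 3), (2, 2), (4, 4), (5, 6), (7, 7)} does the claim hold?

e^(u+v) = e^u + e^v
Testing each pair:
(0, 4): LHS = e^4 ≈ 54.6, RHS = 1 + e^4 ≈ 55.6 → fails
(1, 3): LHS = e^4 ≈ 54.6, RHS = e + e^3 ≈ 22.8 → fails
(2, 2): LHS = e^4 ≈ 54.6, RHS = 2·e^2 ≈ 14.78 → fails
(4, 4): LHS = e^8 ≈ 2981, RHS = 2·e^4 ≈ 109.2 → fails
(5, 6): LHS = e^11 ≈ 59874.1, RHS = e^5 + e^6 ≈ 551.8 → fails
(7, 7): LHS = e^14 ≈ 1202604.3, RHS = 2·e^7 ≈ 2193 → fails

No pair satisfies the claim.

Answer: None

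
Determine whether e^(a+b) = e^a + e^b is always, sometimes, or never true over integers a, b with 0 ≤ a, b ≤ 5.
The claim fails for every pair in the range. For instance at (a, b) = (3, 1): LHS = e^4 ≈ 54.6, RHS = e + e^3 ≈ 22.8.

Answer: Never true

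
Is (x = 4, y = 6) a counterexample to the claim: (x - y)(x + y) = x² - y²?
No

Substituting x = 4, y = 6:
LHS = (4 - 6)(4 + 6) = -20
RHS = 4² - 6² = -20

The sides agree, so this pair does not disprove the claim.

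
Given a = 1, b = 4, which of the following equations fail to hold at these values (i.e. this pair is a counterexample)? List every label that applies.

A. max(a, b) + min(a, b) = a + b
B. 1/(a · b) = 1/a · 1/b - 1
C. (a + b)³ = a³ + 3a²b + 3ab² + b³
Evaluating each claim at the given values:
A. LHS = 5, RHS = 5 → holds here (LHS = RHS)
B. LHS = 1/4, RHS = -3/4 → fails here (LHS ≠ RHS)
C. LHS = 125, RHS = 125 → holds here (LHS = RHS)

Answer: B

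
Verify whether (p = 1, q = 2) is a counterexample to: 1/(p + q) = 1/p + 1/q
Substituting p = 1, q = 2:
LHS = 1/(1 + 2) = 1/3
RHS = 1/1 + 1/2 = 3/2

Since LHS ≠ RHS, this pair disproves the claim.

Answer: Yes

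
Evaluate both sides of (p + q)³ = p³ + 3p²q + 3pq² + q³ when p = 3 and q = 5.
LHS = (3 + 5)³ = 512
RHS = 3³ + 3·3²·5 + 3·3·5² + 5³ = 512

LHS = RHS: the two sides agree.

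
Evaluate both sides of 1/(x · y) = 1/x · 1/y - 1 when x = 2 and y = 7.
LHS = 1/(2 · 7) = 1/14
RHS = 1/2 · 1/7 - 1 = -13/14

LHS ≠ RHS, so the equation does not hold here.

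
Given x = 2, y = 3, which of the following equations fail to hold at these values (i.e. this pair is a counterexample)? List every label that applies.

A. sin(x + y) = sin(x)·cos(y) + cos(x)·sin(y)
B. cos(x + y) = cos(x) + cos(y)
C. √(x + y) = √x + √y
B, C

Evaluating each claim at the given values:
A. LHS = sin(5) ≈ -0.9589, RHS = sin(2)·cos(3) + sin(3)·cos(2) ≈ -0.9589 → holds here (LHS = RHS)
B. LHS = cos(5) ≈ 0.2837, RHS = cos(3) + cos(2) ≈ -1.406 → fails here (LHS ≠ RHS)
C. LHS = √(5) ≈ 2.236, RHS = √(2) + √(3) ≈ 3.146 → fails here (LHS ≠ RHS)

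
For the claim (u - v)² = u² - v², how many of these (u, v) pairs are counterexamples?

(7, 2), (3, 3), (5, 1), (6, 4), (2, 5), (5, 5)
Testing each pair:
(7, 2): LHS = 25, RHS = 45 → counterexample
(3, 3): LHS = 0, RHS = 0 → satisfies claim
(5, 1): LHS = 16, RHS = 24 → counterexample
(6, 4): LHS = 4, RHS = 20 → counterexample
(2, 5): LHS = 9, RHS = -21 → counterexample
(5, 5): LHS = 0, RHS = 0 → satisfies claim

That makes 4 counterexamples.

Answer: 4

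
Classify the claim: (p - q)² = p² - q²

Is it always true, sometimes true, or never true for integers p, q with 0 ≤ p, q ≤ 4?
It holds at (p, q) = (2, 2) (both sides equal 0), but fails at (p, q) = (0, 1) (LHS = 1, RHS = -1).

Answer: Sometimes true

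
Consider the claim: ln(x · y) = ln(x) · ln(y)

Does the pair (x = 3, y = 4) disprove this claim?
Yes

Substituting x = 3, y = 4:
LHS = ln(3 · 4) = ln(12) ≈ 2.485
RHS = ln(3) · ln(4) ≈ 1.523

Since LHS ≠ RHS, this pair disproves the claim.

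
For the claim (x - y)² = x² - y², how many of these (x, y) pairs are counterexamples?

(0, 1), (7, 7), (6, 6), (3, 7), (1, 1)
Testing each pair:
(0, 1): LHS = 1, RHS = -1 → counterexample
(7, 7): LHS = 0, RHS = 0 → satisfies claim
(6, 6): LHS = 0, RHS = 0 → satisfies claim
(3, 7): LHS = 16, RHS = -40 → counterexample
(1, 1): LHS = 0, RHS = 0 → satisfies claim

That makes 2 counterexamples.

Answer: 2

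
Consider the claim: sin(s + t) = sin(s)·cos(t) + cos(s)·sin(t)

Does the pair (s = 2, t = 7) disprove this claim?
Substituting s = 2, t = 7:
LHS = sin(2 + 7) = sin(9) ≈ 0.4121
RHS = sin(2)·cos(7) + cos(2)·sin(7) = sin(7)·cos(2) + sin(2)·cos(7) ≈ 0.4121

The sides agree, so this pair does not disprove the claim.

Answer: No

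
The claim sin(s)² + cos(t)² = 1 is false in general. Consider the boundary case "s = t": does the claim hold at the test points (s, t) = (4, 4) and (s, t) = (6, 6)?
Yes, holds at both test points

At (4, 4): LHS = cos(4)² + sin(4)² = 1, RHS = 1 → equal
At (6, 6): LHS = sin(6)² + cos(6)² = 1, RHS = 1 → equal

So the claim does hold at both of these boundary points, even though it is not an identity.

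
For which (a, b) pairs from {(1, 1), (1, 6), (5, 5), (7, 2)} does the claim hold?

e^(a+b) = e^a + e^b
None

Testing each pair:
(1, 1): LHS = e^2 ≈ 7.389, RHS = 2·e ≈ 5.437 → fails
(1, 6): LHS = e^7 ≈ 1097, RHS = e + e^6 ≈ 406.1 → fails
(5, 5): LHS = e^10 ≈ 22026.5, RHS = 2·e^5 ≈ 296.8 → fails
(7, 2): LHS = e^9 ≈ 8103, RHS = e^2 + e^7 ≈ 1104 → fails

No pair satisfies the claim.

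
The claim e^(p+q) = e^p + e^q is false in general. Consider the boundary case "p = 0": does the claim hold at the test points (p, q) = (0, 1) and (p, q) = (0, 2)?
At (0, 1): LHS = e ≈ 2.718 ≠ RHS = 1 + e ≈ 3.718
At (0, 2): LHS = e^2 ≈ 7.389 ≠ RHS = 1 + e^2 ≈ 8.389

Answer: No, fails at both test points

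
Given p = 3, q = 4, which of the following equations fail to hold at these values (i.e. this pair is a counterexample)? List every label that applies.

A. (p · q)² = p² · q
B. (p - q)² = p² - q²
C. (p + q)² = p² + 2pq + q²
A, B

Evaluating each claim at the given values:
A. LHS = 144, RHS = 36 → fails here (LHS ≠ RHS)
B. LHS = 1, RHS = -7 → fails here (LHS ≠ RHS)
C. LHS = 49, RHS = 49 → holds here (LHS = RHS)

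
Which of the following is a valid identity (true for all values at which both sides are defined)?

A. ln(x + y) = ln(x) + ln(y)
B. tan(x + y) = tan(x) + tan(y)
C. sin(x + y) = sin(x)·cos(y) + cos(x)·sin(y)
C

A: fails at (2, 4) — LHS = ln(6) ≈ 1.792, RHS = ln(2) + ln(4) ≈ 2.079.
B: fails at (1, 5) — LHS = tan(6) ≈ -0.291, RHS = tan(5) + tan(1) ≈ -1.823.
C: holds — e.g. at (1, 2), both sides equal sin(3) ≈ 0.1411.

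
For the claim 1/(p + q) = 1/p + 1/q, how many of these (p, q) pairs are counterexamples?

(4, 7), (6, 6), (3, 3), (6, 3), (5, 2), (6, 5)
Testing each pair:
(4, 7): LHS = 1/11, RHS = 11/28 → counterexample
(6, 6): LHS = 1/12, RHS = 1/3 → counterexample
(3, 3): LHS = 1/6, RHS = 2/3 → counterexample
(6, 3): LHS = 1/9, RHS = 1/2 → counterexample
(5, 2): LHS = 1/7, RHS = 7/10 → counterexample
(6, 5): LHS = 1/11, RHS = 11/30 → counterexample

That makes 6 counterexamples.

Answer: 6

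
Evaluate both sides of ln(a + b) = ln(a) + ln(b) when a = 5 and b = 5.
LHS = ln(5 + 5) = ln(10) ≈ 2.303
RHS = ln(5) + ln(5) = 2·ln(5) ≈ 3.219

LHS ≠ RHS (they differ by about 0.9163), so the equation does not hold here.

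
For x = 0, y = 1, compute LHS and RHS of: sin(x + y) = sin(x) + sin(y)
LHS = sin(0 + 1) = sin(1) ≈ 0.8415
RHS = sin(0) + sin(1) = sin(1) ≈ 0.8415

LHS = RHS: the two sides agree.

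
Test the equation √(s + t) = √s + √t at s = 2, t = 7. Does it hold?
Fails

Substituting s = 2, t = 7:

LHS = √(2 + 7) = 3
RHS = √2 + √7 = √(2) + √(7) ≈ 4.06

LHS ≠ RHS, so the equation does not hold at this point.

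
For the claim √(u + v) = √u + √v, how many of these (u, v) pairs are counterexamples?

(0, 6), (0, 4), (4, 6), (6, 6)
Testing each pair:
(0, 6): LHS = √(6) ≈ 2.449, RHS = √(6) ≈ 2.449 → satisfies claim
(0, 4): LHS = 2, RHS = 2 → satisfies claim
(4, 6): LHS = √(10) ≈ 3.162, RHS = 2 + √(6) ≈ 4.449 → counterexample
(6, 6): LHS = 2·√(3) ≈ 3.464, RHS = 2·√(6) ≈ 4.899 → counterexample

That makes 2 counterexamples.

Answer: 2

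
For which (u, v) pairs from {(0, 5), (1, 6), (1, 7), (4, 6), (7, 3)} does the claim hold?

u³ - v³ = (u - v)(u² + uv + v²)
Testing each pair:
(0, 5): LHS = -125, RHS = -125 → holds
(1, 6): LHS = -215, RHS = -215 → holds
(1, 7): LHS = -342, RHS = -342 → holds
(4, 6): LHS = -152, RHS = -152 → holds
(7, 3): LHS = 316, RHS = 316 → holds

Every pair satisfies the claim.

Answer: All pairs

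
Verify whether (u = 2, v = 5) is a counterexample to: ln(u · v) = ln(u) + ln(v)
Substituting u = 2, v = 5:
LHS = ln(2 · 5) = ln(10) ≈ 2.303
RHS = ln(2) + ln(5) ≈ 2.303

The sides agree, so this pair does not disprove the claim.

Answer: No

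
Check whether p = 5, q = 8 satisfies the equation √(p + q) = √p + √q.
Substituting p = 5, q = 8:

LHS = √(5 + 8) = √(13) ≈ 3.606
RHS = √5 + √8 = √(5) + 2·√(2) ≈ 5.064

LHS ≠ RHS, so the equation does not hold at this point.

Answer: Fails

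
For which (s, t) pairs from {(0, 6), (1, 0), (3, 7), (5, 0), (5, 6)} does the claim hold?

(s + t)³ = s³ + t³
Testing each pair:
(0, 6): LHS = 216, RHS = 216 → holds
(1, 0): LHS = 1, RHS = 1 → holds
(3, 7): LHS = 1000, RHS = 370 → fails
(5, 0): LHS = 125, RHS = 125 → holds
(5, 6): LHS = 1331, RHS = 341 → fails

3 of 5 pairs satisfy the claim.

Answer: (0, 6), (1, 0), (5, 0)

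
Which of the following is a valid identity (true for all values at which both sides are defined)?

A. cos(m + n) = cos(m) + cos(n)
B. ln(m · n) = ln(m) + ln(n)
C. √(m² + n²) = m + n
B

A: fails at (1, 2) — LHS = cos(3) ≈ -0.99, RHS = cos(2) + cos(1) ≈ 0.1242.
B: holds — e.g. at (2, 5), both sides equal ln(10) ≈ 2.303.
C: fails at (2, 5) — LHS = √(29) ≈ 5.385, RHS = 7.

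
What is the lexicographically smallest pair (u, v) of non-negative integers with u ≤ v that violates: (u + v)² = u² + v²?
(u, v) = (1, 1)

At (0, 0): both sides equal 0, so it holds there.

Substituting (1, 1) into the claim:
LHS = (1 + 1)² = 4
RHS = 1² + 1² = 2

Since LHS ≠ RHS, this pair disproves the claim, and no lexicographically smaller pair (u ≤ v, non-negative integers) does.

For instance (2, 5) is also a counterexample (LHS = 49, RHS = 29), but it's lexicographically larger.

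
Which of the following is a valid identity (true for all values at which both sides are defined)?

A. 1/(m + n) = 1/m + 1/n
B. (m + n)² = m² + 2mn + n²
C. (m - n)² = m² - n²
B

A: fails at (6, 7) — LHS = 1/13, RHS = 13/42.
B: holds — e.g. at (1, 1), both sides equal 4.
C: fails at (1, 4) — LHS = 9, RHS = -15.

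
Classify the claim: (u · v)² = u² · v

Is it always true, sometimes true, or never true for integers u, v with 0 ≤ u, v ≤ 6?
Sometimes true

It holds at (u, v) = (0, 5) (both sides equal 0), but fails at (u, v) = (1, 2) (LHS = 4, RHS = 2).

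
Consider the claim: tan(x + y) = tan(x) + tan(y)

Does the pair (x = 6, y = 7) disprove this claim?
Substituting x = 6, y = 7:
LHS = tan(6 + 7) = tan(13) ≈ 0.463
RHS = tan(6) + tan(7) ≈ 0.5804

Since LHS ≠ RHS, this pair disproves the claim.

Answer: Yes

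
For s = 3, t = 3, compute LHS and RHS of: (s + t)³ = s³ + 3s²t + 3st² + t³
LHS = (3 + 3)³ = 216
RHS = 3³ + 3·3²·3 + 3·3·3² + 3³ = 216

LHS = RHS: the two sides agree.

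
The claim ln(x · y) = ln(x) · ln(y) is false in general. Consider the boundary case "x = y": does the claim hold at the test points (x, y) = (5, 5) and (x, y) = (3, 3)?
At (5, 5): LHS = ln(25) ≈ 3.219 ≠ RHS = ln(5)² ≈ 2.59
At (3, 3): LHS = ln(9) ≈ 2.197 ≠ RHS = ln(3)² ≈ 1.207

Answer: No, fails at both test points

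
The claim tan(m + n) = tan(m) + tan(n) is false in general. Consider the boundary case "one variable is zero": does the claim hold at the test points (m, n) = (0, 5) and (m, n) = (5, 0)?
At (0, 5): LHS = tan(5) ≈ -3.381, RHS = tan(5) ≈ -3.381 → equal
At (5, 0): LHS = tan(5) ≈ -3.381, RHS = tan(5) ≈ -3.381 → equal

So the claim does hold at both of these boundary points, even though it is not an identity.

Answer: Yes, holds at both test points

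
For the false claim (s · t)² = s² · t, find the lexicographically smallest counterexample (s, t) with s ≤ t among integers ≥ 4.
Substituting (4, 4) into the claim:
LHS = (4 · 4)² = 256
RHS = 4² · 4 = 64

Since LHS ≠ RHS, this pair disproves the claim, and no lexicographically smaller pair (s ≤ t, integers ≥ 4) does.

For instance (5, 9) is also a counterexample (LHS = 2025, RHS = 225), but it's lexicographically larger.

Answer: (s, t) = (4, 4)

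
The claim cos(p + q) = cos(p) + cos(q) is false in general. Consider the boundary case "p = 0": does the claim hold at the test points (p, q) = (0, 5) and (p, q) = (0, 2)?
No, fails at both test points

At (0, 5): LHS = cos(5) ≈ 0.2837 ≠ RHS = cos(5) + 1 ≈ 1.284
At (0, 2): LHS = cos(2) ≈ -0.4161 ≠ RHS = cos(2) + 1 ≈ 0.5839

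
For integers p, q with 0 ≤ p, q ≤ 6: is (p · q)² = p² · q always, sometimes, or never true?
It holds at (p, q) = (6, 1) (both sides equal 36), but fails at (p, q) = (2, 5) (LHS = 100, RHS = 20).

Answer: Sometimes true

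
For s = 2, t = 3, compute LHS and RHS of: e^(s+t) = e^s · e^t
LHS = e^(2+3) = e^5 ≈ 148.4
RHS = e^2 · e^3 = e^5 ≈ 148.4

LHS = RHS: the two sides agree.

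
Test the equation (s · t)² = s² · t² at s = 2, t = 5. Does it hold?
Holds

Substituting s = 2, t = 5:

LHS = (2 · 5)² = 100
RHS = 2² · 5² = 100

LHS = RHS, so the equation holds at this point.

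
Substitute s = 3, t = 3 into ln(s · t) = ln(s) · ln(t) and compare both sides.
LHS = ln(3 · 3) = ln(9) ≈ 2.197
RHS = ln(3) · ln(3) = ln(3)² ≈ 1.207

LHS ≠ RHS (they differ by about 0.9903), so the equation does not hold here.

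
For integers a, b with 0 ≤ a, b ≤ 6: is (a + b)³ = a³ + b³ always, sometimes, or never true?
Sometimes true

It holds at (a, b) = (0, 1) (both sides equal 1), but fails at (a, b) = (6, 2) (LHS = 512, RHS = 224).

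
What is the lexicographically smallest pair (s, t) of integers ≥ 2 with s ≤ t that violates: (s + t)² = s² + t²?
(s, t) = (2, 2)

Substituting (2, 2) into the claim:
LHS = (2 + 2)² = 16
RHS = 2² + 2² = 8

Since LHS ≠ RHS, this pair disproves the claim, and no lexicographically smaller pair (s ≤ t, integers ≥ 2) does.

For instance (2, 6) is also a counterexample (LHS = 64, RHS = 40), but it's lexicographically larger.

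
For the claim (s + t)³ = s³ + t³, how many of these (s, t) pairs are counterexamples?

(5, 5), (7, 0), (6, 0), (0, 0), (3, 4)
2

Testing each pair:
(5, 5): LHS = 1000, RHS = 250 → counterexample
(7, 0): LHS = 343, RHS = 343 → satisfies claim
(6, 0): LHS = 216, RHS = 216 → satisfies claim
(0, 0): LHS = 0, RHS = 0 → satisfies claim
(3, 4): LHS = 343, RHS = 91 → counterexample

That makes 2 counterexamples.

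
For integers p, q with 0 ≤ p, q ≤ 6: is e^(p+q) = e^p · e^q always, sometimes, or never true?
Always true

The identity holds for every pair in the range. For instance at (p, q) = (6, 3): both sides equal e^9 ≈ 8103.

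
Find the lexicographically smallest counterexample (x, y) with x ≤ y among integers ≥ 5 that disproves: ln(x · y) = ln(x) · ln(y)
Substituting (5, 5) into the claim:
LHS = ln(5 · 5) = ln(25) ≈ 3.219
RHS = ln(5) · ln(5) = ln(5)² ≈ 2.59

Since LHS ≠ RHS, this pair disproves the claim, and no lexicographically smaller pair (x ≤ y, integers ≥ 5) does.

For instance (11, 12) is also a counterexample (LHS = ln(132) ≈ 4.883, RHS = ln(11)·ln(12) ≈ 5.959), but it's lexicographically larger.

Answer: (x, y) = (5, 5)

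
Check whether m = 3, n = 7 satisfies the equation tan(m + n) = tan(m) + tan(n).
Fails

Substituting m = 3, n = 7:

LHS = tan(3 + 7) = tan(10) ≈ 0.6484
RHS = tan(3) + tan(7) ≈ 0.7289

LHS ≠ RHS, so the equation does not hold at this point.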